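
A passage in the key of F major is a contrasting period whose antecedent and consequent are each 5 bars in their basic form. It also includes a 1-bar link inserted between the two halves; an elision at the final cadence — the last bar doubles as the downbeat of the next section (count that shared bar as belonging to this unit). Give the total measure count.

Basic contrasting period: 5 + 5 = 10 bars.
10 (basic form) + 1 (link) = 11.
The elision shares a bar with the next section but does not change this unit's count.

11 measures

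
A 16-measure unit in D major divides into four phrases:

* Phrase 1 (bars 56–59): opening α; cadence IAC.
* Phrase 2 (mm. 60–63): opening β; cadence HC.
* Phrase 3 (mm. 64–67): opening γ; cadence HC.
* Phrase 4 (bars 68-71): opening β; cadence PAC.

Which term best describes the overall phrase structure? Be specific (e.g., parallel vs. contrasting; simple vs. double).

Four phrases in two halves: the first half (bars 56-63) ends with a half cadence, the second (measures 64–71) with a perfect authentic cadence — a large antecedent–consequent pair, i.e. a double period.
Phrase 3 begins with different material from phrase 1, making it contrasting.

contrasting double period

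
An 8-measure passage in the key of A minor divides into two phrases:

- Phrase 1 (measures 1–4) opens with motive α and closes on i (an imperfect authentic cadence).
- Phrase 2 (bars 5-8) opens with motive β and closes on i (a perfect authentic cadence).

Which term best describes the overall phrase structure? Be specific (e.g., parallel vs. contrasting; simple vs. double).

Phrase 1 ends with an imperfect authentic cadence (weaker) and phrase 2 with a perfect authentic cadence (stronger): antecedent + consequent = a period.
The two phrases open with different material (α / β), so the period is contrasting.

contrasting period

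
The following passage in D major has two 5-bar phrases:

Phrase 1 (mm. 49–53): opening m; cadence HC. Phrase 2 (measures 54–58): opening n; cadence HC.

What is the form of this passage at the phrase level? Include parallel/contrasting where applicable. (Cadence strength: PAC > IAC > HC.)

The second phrase closes with a half cadence, which is not stronger than the first phrase's half cadence; without a weak→strong cadential pair there is no antecedent–consequent relationship, so this is a phrase group rather than a period.

phrase group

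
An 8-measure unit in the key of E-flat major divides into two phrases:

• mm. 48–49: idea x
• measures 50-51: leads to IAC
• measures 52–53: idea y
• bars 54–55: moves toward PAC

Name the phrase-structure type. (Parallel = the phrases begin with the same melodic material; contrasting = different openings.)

contrasting period

Phrase 1 ends with an imperfect authentic cadence (weaker) and phrase 2 with a perfect authentic cadence (stronger): antecedent + consequent = a period.
The two phrases open with different material (x / y), so the period is contrasting.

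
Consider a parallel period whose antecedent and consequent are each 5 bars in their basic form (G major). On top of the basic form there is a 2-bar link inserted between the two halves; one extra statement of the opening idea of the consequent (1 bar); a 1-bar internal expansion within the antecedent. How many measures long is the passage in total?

Basic parallel period: 5 + 5 = 10 bars.
10 (basic form) + 2 (link) + 1 (extra statement) + 1 (internal expansion) = 14.

14 measures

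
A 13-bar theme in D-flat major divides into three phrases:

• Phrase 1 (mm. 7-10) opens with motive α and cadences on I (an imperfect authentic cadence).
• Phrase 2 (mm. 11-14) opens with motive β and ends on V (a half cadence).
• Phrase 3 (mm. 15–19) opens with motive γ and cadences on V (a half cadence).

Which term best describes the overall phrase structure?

The final phrase closes with a half cadence, which is not stronger than the preceding half cadence; the 3 phrases lack an overall antecedent–consequent design and so form a phrase group.

phrase group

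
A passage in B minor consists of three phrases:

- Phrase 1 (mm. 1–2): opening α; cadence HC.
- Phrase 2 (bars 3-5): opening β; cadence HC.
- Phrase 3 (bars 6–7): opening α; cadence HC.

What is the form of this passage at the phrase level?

phrase group

The final phrase closes with a half cadence, which is not stronger than the preceding half cadence; the 3 phrases lack an overall antecedent–consequent design and so form a phrase group.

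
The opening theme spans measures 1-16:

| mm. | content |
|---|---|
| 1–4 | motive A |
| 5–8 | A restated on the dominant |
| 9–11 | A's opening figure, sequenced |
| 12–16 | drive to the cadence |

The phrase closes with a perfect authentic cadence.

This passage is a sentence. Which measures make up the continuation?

After the presentation (mm. 1-8), the continuation covers the fragmentation through the cadence: bars 9–16.

measures 9–16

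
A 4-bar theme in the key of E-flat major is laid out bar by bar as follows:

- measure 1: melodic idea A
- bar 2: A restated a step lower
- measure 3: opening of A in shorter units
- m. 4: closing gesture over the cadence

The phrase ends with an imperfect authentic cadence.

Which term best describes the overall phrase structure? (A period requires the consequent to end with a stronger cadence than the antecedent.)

Basic idea (measure 1) + its repetition (m. 2) form the presentation; fragmentation and cadence (mm. 3-4) form the continuation — the 4-bar whole is a sentence.

sentence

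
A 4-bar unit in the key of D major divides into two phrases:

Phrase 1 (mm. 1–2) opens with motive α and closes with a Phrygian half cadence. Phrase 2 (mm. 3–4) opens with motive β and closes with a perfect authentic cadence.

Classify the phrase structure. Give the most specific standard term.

Phrase 1 ends with a Phrygian half cadence (weaker) and phrase 2 with a perfect authentic cadence (stronger): antecedent + consequent = a period.
The two phrases open with different material (α / β), so the period is contrasting.

contrasting period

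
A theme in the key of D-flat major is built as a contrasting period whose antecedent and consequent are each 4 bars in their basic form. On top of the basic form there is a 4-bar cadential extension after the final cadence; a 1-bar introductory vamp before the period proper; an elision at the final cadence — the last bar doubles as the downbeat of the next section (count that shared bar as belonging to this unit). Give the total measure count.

13 measures

Basic contrasting period: 4 + 4 = 8 bars.
8 (basic form) + 4 (cadential extension) + 1 (introduction) = 13.
The elision shares a bar with the next section but does not change this unit's count.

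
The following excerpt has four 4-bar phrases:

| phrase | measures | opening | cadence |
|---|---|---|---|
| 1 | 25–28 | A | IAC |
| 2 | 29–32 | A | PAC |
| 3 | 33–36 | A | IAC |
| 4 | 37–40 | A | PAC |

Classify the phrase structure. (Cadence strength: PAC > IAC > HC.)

repeated period

The cadence pattern IAC–PAC–IAC–PAC is weak–strong twice, and phrases 3–4 restate phrases 1–2: a period heard twice, not a double period (which would end weakly at phrase 2).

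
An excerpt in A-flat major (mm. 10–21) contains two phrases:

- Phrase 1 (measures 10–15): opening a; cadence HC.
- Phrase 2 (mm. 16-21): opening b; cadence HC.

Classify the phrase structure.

phrase group

The second phrase closes with a half cadence, which is not stronger than the first phrase's half cadence; without a weak→strong cadential pair there is no antecedent–consequent relationship, so this is a phrase group rather than a period.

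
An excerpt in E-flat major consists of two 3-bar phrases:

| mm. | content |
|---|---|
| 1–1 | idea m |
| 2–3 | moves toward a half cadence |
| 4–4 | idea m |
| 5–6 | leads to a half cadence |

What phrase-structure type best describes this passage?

Both phrases have the same opening (m) and the same cadence (half cadence): the second is a restatement, not a consequent, so this is a repeated phrase rather than a period.

repeated phrase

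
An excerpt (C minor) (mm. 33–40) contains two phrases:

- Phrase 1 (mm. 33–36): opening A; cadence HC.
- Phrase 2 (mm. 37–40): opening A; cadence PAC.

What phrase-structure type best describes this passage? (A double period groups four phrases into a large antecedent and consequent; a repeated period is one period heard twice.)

parallel period

Phrase 1 ends with a half cadence (weaker) and phrase 2 with a perfect authentic cadence (stronger): antecedent + consequent = a period.
The two phrases open with the same material (A / A), so the period is parallel.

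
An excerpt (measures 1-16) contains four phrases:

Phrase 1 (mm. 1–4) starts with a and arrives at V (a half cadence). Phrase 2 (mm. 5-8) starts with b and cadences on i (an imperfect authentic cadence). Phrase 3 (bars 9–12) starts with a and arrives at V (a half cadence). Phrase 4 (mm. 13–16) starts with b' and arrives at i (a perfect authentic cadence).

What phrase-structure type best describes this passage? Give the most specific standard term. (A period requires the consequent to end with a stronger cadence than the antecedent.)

parallel double period

Four phrases in two halves: the first half (measures 1–8) ends with an imperfect authentic cadence, the second (mm. 9–16) with a perfect authentic cadence — a large antecedent–consequent pair, i.e. a double period.
Phrase 3 begins with the same material as phrase 1, making it parallel.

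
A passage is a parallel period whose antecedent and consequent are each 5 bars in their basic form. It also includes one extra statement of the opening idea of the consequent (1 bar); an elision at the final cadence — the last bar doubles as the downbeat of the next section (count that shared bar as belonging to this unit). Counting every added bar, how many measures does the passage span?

11 measures

Basic parallel period: 5 + 5 = 10 bars.
10 (basic form) + 1 (extra statement) = 11.
The elision shares a bar with the next section but does not change this unit's count.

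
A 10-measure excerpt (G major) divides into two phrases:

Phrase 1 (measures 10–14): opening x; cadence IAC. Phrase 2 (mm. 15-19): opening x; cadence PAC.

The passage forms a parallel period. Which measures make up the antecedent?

The phrase ending with the weaker cadence (imperfect authentic cadence) is the antecedent; the one ending more conclusively (perfect authentic cadence) is the consequent. The antecedent is measures 10–14.

measures 10–14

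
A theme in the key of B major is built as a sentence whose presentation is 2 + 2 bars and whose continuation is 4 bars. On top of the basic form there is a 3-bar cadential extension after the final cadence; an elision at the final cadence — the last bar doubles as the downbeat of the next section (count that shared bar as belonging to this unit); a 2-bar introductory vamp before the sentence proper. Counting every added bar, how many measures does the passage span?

Basic sentence: 2 + 2 + 4 = 8 bars.
8 (basic form) + 3 (cadential extension) + 2 (introduction) = 13.
The elision shares a bar with the next section but does not change this unit's count.

13 measures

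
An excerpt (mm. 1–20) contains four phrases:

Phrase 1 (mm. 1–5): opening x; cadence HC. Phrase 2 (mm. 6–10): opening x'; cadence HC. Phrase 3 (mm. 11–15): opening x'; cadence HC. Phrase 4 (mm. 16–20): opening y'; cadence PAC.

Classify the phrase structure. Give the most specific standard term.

Four phrases in two halves: the first half (mm. 1–10) ends with a half cadence, the second (bars 11–20) with a perfect authentic cadence — a large antecedent–consequent pair, i.e. a double period.
Phrase 3 begins with the same material as phrase 1, making it parallel.

parallel double period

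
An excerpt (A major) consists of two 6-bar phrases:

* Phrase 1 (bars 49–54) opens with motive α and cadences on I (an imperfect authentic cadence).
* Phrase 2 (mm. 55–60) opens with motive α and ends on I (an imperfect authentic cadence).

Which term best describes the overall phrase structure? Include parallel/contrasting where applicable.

Both phrases have the same opening (α) and the same cadence (imperfect authentic cadence): the second is a restatement, not a consequent, so this is a repeated phrase rather than a period.

repeated phrase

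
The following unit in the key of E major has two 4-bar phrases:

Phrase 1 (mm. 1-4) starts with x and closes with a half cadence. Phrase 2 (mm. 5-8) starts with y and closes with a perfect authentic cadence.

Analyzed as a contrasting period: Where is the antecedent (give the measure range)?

The antecedent is the phrase ending with the weaker cadence (half cadence, phrase 1) and the consequent the one ending more conclusively (perfect authentic cadence, phrase 2); the antecedent is mm. 1–4.

measures 1–4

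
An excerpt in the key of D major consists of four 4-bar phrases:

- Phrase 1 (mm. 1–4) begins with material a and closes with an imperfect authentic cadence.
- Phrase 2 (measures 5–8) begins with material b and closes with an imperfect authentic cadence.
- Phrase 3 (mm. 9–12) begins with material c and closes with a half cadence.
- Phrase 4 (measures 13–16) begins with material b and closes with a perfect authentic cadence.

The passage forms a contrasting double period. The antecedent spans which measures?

In a double period the four phrases pair into a large antecedent (phrases 1–2, ending imperfect authentic cadence) and a large consequent (phrases 3–4, ending perfect authentic cadence). The antecedent spans measures 1–8.

measures 1–8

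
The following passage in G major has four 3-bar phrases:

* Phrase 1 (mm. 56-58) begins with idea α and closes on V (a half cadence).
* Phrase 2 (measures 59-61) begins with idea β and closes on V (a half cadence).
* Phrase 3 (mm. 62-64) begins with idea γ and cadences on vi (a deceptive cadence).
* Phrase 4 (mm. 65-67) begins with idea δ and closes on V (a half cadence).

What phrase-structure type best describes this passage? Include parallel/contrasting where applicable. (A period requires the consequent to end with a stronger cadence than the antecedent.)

Phrase 4 ends with a half cadence, no stronger than phrase 2's half cadence, so the four phrases do not form a double period; nor do phrases 3–4 duplicate 1–2, so it is not a repeated period. With no phrase reaching a conclusive cadence, the passage is a phrase group.

phrase group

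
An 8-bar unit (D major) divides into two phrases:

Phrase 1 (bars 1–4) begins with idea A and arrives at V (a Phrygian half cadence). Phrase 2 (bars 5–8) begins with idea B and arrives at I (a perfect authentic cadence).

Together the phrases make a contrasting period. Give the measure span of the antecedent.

The phrase ending with the weaker cadence (Phrygian half cadence) is the antecedent; the one ending more conclusively (perfect authentic cadence) is the consequent. The antecedent is measures 1–4.

measures 1–4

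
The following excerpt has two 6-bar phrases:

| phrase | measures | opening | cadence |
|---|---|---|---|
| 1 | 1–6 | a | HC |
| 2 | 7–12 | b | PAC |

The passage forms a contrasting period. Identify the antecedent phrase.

phrase 1

The phrase ending with the weaker cadence (half cadence) is the antecedent; the one ending more conclusively (perfect authentic cadence) is the consequent. The antecedent is phrase 1.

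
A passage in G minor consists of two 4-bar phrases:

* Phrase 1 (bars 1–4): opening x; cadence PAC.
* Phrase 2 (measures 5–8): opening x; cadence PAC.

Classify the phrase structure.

Both phrases have the same opening (x) and the same cadence (perfect authentic cadence): the second is a restatement, not a consequent, so this is a repeated phrase rather than a period.

repeated phrase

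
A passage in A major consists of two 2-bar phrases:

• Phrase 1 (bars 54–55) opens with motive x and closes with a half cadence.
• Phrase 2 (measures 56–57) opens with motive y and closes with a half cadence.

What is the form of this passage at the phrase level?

The second phrase closes with a half cadence, which is not stronger than the first phrase's half cadence; without a weak→strong cadential pair there is no antecedent–consequent relationship, so this is a phrase group rather than a period.

phrase group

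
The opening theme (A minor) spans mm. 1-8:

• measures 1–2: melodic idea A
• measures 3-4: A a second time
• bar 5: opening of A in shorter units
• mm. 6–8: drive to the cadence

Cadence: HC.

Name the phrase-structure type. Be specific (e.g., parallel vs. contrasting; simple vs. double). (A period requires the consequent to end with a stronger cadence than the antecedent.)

Basic idea (mm. 1-2) + its repetition (mm. 3-4) form the presentation; fragmentation and cadence (measures 5–8) form the continuation — the 8-bar whole is a sentence.

sentence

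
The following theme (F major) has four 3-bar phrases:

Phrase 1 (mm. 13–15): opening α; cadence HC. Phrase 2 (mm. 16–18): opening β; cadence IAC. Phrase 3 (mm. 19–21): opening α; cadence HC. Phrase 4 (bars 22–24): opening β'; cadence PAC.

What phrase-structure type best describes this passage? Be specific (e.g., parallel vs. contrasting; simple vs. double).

parallel double period

Four phrases in two halves: the first half (measures 13-18) ends with an imperfect authentic cadence, the second (mm. 19–24) with a perfect authentic cadence — a large antecedent–consequent pair, i.e. a double period.
Phrase 3 begins with the same material as phrase 1, making it parallel.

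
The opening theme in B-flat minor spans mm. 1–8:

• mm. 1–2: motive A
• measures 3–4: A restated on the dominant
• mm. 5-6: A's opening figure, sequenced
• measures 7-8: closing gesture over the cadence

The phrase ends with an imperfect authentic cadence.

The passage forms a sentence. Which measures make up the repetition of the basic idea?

measures 3–4

The presentation of a sentence is the basic idea (bars 1–2) plus its repetition (mm. 3-4); the repetition of the basic idea is therefore measures 3–4.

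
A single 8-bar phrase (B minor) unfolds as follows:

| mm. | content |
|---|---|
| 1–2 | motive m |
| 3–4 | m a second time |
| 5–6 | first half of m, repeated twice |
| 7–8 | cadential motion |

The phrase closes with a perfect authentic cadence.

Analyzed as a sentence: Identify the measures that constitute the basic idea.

The presentation of a sentence is the basic idea (mm. 1–2) plus its repetition (mm. 3-4); the basic idea is therefore measures 1–2.

measures 1–2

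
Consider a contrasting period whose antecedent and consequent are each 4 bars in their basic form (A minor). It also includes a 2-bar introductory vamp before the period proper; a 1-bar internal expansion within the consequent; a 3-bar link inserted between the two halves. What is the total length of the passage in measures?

Basic contrasting period: 4 + 4 = 8 bars.
8 (basic form) + 2 (introduction) + 1 (internal expansion) + 3 (link) = 14.

14 measures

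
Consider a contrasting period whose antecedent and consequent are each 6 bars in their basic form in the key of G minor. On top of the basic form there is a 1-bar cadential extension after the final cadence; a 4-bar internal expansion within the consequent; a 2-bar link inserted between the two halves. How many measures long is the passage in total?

19 measures

Basic contrasting period: 6 + 6 = 12 bars.
12 (basic form) + 1 (cadential extension) + 4 (internal expansion) + 2 (link) = 19.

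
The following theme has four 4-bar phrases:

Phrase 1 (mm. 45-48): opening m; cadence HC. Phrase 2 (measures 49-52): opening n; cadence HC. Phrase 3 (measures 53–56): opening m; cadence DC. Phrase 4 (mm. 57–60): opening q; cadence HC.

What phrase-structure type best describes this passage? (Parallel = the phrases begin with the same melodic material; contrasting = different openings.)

Phrase 4 ends with a half cadence, no stronger than phrase 2's half cadence, so the four phrases do not form a double period; nor do phrases 3–4 duplicate 1–2, so it is not a repeated period. With no phrase reaching a conclusive cadence, the passage is a phrase group.

phrase group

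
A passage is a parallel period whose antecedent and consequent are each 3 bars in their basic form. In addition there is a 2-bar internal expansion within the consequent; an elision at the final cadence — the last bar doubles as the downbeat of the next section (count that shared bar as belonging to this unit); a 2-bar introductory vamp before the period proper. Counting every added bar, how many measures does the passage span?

Basic parallel period: 3 + 3 = 6 bars.
6 (basic form) + 2 (internal expansion) + 2 (introduction) = 10.
The elision shares a bar with the next section but does not change this unit's count.

10 measures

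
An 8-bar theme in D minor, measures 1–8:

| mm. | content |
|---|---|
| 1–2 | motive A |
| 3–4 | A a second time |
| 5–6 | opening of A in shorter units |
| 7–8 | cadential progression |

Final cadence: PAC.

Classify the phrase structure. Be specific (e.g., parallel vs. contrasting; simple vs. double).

Basic idea (bars 1-2) + its repetition (measures 3-4) form the presentation; fragmentation and cadence (mm. 5-8) form the continuation — the 8-bar whole is a sentence.

sentence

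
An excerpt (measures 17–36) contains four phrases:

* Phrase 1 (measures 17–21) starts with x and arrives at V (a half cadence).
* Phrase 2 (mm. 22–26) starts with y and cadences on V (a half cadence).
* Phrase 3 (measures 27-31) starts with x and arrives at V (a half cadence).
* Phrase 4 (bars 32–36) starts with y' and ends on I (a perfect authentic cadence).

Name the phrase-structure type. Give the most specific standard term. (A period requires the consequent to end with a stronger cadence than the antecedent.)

Four phrases in two halves: the first half (measures 17-26) ends with a half cadence, the second (bars 27-36) with a perfect authentic cadence — a large antecedent–consequent pair, i.e. a double period.
Phrase 3 begins with the same material as phrase 1, making it parallel.

parallel double period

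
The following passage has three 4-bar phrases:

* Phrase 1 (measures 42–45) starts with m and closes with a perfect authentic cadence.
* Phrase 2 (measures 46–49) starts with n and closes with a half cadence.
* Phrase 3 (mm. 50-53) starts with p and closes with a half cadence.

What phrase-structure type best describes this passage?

The final phrase closes with a half cadence, which is not stronger than the preceding half cadence; the 3 phrases lack an overall antecedent–consequent design and so form a phrase group.

phrase group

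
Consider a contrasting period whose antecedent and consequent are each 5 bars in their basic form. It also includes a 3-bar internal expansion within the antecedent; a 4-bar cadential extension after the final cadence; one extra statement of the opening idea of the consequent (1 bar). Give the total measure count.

18 measures

Basic contrasting period: 5 + 5 = 10 bars.
10 (basic form) + 3 (internal expansion) + 4 (cadential extension) + 1 (extra statement) = 18.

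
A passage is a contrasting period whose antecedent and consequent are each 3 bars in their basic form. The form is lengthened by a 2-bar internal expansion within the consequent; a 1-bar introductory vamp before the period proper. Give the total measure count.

9 measures

Basic contrasting period: 3 + 3 = 6 bars.
6 (basic form) + 2 (internal expansion) + 1 (introduction) = 9.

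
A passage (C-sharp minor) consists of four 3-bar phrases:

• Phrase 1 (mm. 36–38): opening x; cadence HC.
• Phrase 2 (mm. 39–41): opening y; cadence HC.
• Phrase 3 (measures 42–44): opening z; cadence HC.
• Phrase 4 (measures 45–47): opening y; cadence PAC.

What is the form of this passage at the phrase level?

contrasting double period

Four phrases in two halves: the first half (measures 36-41) ends with a half cadence, the second (mm. 42-47) with a perfect authentic cadence — a large antecedent–consequent pair, i.e. a double period.
Phrase 3 begins with different material from phrase 1, making it contrasting.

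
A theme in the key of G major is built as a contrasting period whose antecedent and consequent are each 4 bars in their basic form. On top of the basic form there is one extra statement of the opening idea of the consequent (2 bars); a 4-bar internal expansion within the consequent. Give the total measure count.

14 measures

Basic contrasting period: 4 + 4 = 8 bars.
8 (basic form) + 2 (extra statement) + 4 (internal expansion) = 14.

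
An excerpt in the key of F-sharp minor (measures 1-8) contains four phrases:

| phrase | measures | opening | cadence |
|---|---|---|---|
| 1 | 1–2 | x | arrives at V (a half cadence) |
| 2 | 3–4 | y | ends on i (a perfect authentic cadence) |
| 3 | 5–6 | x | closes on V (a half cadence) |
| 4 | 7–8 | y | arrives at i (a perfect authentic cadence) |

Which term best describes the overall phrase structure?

The cadence pattern HC–PAC–HC–PAC is weak–strong twice, and phrases 3–4 restate phrases 1–2: a period heard twice, not a double period (which would end weakly at phrase 2).

repeated period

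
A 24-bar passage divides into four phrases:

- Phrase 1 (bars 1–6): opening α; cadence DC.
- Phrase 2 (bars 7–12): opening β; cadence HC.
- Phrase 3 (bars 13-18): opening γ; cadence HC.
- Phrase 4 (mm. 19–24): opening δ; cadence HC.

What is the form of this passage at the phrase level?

Phrase 4 ends with a half cadence, no stronger than phrase 2's half cadence, so the four phrases do not form a double period; nor do phrases 3–4 duplicate 1–2, so it is not a repeated period. With no phrase reaching a conclusive cadence, the passage is a phrase group.

phrase group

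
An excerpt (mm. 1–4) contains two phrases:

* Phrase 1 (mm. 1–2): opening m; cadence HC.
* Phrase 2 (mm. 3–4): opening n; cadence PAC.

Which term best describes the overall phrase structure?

contrasting period

Phrase 1 ends with a half cadence (weaker) and phrase 2 with a perfect authentic cadence (stronger): antecedent + consequent = a period.
The two phrases open with different material (m / n), so the period is contrasting.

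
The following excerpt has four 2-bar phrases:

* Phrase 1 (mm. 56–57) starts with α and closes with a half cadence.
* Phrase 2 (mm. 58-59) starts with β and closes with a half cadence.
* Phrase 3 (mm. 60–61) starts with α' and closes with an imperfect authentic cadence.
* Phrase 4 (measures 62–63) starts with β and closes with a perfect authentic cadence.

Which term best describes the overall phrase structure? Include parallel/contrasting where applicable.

parallel double period

Four phrases in two halves: the first half (bars 56-59) ends with a half cadence, the second (measures 60–63) with a perfect authentic cadence — a large antecedent–consequent pair, i.e. a double period.
Phrase 3 begins with the same material as phrase 1, making it parallel.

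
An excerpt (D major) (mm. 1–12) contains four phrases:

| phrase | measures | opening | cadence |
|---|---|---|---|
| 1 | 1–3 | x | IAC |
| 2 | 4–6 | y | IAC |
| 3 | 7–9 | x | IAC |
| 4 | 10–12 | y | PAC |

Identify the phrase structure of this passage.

Four phrases in two halves: the first half (mm. 1-6) ends with an imperfect authentic cadence, the second (mm. 7–12) with a perfect authentic cadence — a large antecedent–consequent pair, i.e. a double period.
Phrase 3 begins with the same material as phrase 1, making it parallel.

parallel double period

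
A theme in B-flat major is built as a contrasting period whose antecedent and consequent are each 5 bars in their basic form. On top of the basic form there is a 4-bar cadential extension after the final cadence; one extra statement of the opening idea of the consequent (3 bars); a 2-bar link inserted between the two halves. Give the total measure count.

19 measures

Basic contrasting period: 5 + 5 = 10 bars.
10 (basic form) + 4 (cadential extension) + 3 (extra statement) + 2 (link) = 19.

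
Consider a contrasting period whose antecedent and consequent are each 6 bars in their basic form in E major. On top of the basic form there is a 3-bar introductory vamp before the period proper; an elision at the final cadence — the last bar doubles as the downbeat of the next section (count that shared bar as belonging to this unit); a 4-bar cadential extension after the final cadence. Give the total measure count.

19 measures

Basic contrasting period: 6 + 6 = 12 bars.
12 (basic form) + 3 (introduction) + 4 (cadential extension) = 19.
The elision shares a bar with the next section but does not change this unit's count.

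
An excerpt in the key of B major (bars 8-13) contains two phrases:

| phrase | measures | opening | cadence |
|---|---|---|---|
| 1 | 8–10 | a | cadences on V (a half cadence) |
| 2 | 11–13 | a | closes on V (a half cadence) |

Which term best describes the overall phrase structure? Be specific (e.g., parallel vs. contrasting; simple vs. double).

repeated phrase

Both phrases have the same opening (a) and the same cadence (half cadence): the second is a restatement, not a consequent, so this is a repeated phrase rather than a period.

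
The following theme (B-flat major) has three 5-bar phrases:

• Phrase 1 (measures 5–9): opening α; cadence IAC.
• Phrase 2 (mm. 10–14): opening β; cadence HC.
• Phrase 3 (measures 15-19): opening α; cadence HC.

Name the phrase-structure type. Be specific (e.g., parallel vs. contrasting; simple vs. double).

The final phrase closes with a half cadence, which is not stronger than the preceding half cadence; the 3 phrases lack an overall antecedent–consequent design and so form a phrase group.

phrase group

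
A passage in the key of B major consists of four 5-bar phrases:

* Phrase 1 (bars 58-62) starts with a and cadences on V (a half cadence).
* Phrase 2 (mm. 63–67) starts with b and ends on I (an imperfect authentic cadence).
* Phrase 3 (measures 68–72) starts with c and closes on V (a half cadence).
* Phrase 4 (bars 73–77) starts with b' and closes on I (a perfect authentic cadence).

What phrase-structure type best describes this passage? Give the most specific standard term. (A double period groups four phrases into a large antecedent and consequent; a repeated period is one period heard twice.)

contrasting double period

Four phrases in two halves: the first half (mm. 58–67) ends with an imperfect authentic cadence, the second (bars 68-77) with a perfect authentic cadence — a large antecedent–consequent pair, i.e. a double period.
Phrase 3 begins with different material from phrase 1, making it contrasting.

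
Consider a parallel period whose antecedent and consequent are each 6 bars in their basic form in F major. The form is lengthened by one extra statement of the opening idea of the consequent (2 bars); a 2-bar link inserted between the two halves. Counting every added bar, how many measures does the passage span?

16 measures

Basic parallel period: 6 + 6 = 12 bars.
12 (basic form) + 2 (extra statement) + 2 (link) = 16.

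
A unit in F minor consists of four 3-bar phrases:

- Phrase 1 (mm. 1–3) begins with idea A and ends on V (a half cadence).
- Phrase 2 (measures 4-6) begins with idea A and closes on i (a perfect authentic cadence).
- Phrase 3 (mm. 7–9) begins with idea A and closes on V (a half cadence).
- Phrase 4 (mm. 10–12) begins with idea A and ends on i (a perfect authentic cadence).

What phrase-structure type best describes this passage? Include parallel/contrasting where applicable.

repeated period

The cadence pattern HC–PAC–HC–PAC is weak–strong twice, and phrases 3–4 restate phrases 1–2: a period heard twice, not a double period (which would end weakly at phrase 2).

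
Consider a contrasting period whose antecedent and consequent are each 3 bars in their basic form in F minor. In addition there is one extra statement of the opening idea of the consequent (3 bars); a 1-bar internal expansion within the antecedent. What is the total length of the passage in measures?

Basic contrasting period: 3 + 3 = 6 bars.
6 (basic form) + 3 (extra statement) + 1 (internal expansion) = 10.

10 measures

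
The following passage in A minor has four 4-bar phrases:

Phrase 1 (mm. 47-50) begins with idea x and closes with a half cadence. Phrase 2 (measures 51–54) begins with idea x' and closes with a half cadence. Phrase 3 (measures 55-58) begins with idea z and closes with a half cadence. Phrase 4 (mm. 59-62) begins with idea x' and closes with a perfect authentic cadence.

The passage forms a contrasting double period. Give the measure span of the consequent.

In a double period the first pair of phrases (ending half cadence) is the large antecedent and the second pair (ending perfect authentic cadence) is the large consequent; the consequent is measures 55–62.

measures 55–62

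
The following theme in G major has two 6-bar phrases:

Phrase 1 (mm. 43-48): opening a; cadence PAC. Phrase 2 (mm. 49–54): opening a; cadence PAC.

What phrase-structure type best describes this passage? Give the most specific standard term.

repeated phrase

Both phrases have the same opening (a) and the same cadence (perfect authentic cadence): the second is a restatement, not a consequent, so this is a repeated phrase rather than a period.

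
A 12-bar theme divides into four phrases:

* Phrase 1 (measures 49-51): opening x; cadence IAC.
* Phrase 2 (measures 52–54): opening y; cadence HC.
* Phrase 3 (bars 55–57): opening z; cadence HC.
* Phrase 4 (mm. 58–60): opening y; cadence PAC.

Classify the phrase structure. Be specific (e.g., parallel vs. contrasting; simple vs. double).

Four phrases in two halves: the first half (mm. 49–54) ends with a half cadence, the second (mm. 55–60) with a perfect authentic cadence — a large antecedent–consequent pair, i.e. a double period.
Phrase 3 begins with different material from phrase 1, making it contrasting.

contrasting double period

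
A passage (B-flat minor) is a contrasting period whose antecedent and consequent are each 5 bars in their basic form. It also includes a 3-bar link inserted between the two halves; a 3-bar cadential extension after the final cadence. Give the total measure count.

Basic contrasting period: 5 + 5 = 10 bars.
10 (basic form) + 3 (link) + 3 (cadential extension) = 16.

16 measures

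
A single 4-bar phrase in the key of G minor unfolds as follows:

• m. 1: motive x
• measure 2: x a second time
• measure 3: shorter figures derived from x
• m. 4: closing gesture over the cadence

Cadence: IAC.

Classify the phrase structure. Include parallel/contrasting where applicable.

Basic idea (m. 1) + its repetition (m. 2) form the presentation; fragmentation and cadence (bars 3–4) form the continuation — the 4-bar whole is a sentence.

sentence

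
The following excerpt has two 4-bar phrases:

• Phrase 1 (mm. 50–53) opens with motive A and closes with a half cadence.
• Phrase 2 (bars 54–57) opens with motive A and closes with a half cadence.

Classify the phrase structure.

Both phrases have the same opening (A) and the same cadence (half cadence): the second is a restatement, not a consequent, so this is a repeated phrase rather than a period.

repeated phrase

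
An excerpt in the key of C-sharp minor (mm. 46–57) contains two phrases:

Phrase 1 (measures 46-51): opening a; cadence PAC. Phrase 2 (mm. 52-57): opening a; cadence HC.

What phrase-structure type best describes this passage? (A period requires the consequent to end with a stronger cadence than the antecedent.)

The second phrase closes with a half cadence, which is not stronger than the first phrase's perfect authentic cadence; without a weak→strong cadential pair there is no antecedent–consequent relationship, so this is a phrase group rather than a period.

phrase group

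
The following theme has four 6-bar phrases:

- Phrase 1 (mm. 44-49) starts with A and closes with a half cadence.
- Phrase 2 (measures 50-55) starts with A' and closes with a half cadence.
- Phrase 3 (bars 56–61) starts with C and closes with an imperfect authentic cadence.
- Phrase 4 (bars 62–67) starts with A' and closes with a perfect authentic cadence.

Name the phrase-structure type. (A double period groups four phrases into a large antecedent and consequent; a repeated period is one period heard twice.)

contrasting double period

Four phrases in two halves: the first half (mm. 44–55) ends with a half cadence, the second (bars 56–67) with a perfect authentic cadence — a large antecedent–consequent pair, i.e. a double period.
Phrase 3 begins with different material from phrase 1, making it contrasting.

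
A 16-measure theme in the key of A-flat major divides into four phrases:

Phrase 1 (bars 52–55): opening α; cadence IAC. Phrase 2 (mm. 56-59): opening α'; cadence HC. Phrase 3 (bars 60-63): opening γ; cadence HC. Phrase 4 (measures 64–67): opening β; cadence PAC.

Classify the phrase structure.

contrasting double period

Four phrases in two halves: the first half (mm. 52–59) ends with a half cadence, the second (mm. 60–67) with a perfect authentic cadence — a large antecedent–consequent pair, i.e. a double period.
Phrase 3 begins with different material from phrase 1, making it contrasting.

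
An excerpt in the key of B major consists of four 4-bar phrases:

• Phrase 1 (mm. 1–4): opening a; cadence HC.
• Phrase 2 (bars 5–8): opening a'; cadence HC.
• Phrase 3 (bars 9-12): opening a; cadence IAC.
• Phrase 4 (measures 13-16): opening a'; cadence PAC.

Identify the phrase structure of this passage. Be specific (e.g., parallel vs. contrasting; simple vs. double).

parallel double period

Four phrases in two halves: the first half (mm. 1–8) ends with a half cadence, the second (mm. 9-16) with a perfect authentic cadence — a large antecedent–consequent pair, i.e. a double period.
Phrase 3 begins with the same material as phrase 1, making it parallel.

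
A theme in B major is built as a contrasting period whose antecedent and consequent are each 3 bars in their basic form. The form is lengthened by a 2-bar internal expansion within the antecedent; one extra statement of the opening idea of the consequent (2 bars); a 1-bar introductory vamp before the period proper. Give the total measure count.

Basic contrasting period: 3 + 3 = 6 bars.
6 (basic form) + 2 (internal expansion) + 2 (extra statement) + 1 (introduction) = 11.

11 measures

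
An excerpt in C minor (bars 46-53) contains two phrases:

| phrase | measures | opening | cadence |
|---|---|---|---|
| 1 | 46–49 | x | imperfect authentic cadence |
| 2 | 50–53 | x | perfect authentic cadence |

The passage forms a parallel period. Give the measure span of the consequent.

measures 50–53

The antecedent is the phrase ending with the weaker cadence (imperfect authentic cadence, phrase 1) and the consequent the one ending more conclusively (perfect authentic cadence, phrase 2); the consequent is mm. 50–53.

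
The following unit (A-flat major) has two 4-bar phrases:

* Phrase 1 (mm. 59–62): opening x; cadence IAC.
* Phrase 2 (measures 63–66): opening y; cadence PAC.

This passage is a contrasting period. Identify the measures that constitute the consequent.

The antecedent is the phrase ending with the weaker cadence (imperfect authentic cadence, phrase 1) and the consequent the one ending more conclusively (perfect authentic cadence, phrase 2); the consequent is measures 63–66.

measures 63–66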